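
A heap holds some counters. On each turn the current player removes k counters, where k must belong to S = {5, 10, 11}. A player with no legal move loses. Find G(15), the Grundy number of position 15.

3

G(0) = 0
G(1) = mex{} = 0
G(2) = mex{} = 0
G(3) = mex{} = 0
G(4) = mex{} = 0
G(5) = mex{0} = 1
G(6) = mex{0} = 1
G(7) = mex{0} = 1
G(8) = mex{0} = 1
G(9) = mex{0} = 1
G(10) = mex{1,0} = 2
G(11) = mex{1,0,0} = 2
G(12) = mex{1,0,0} = 2
G(13) = mex{1,0,0} = 2
G(14) = mex{1,0,0} = 2
G(15) = mex{2,1,0} = 3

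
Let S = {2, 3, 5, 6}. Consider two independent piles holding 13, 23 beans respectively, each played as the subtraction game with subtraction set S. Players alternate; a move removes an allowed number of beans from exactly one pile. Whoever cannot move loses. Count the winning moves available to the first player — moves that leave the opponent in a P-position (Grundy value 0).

3

All piles use S = {2, 3, 5, 6}:
G(0) = 0
G(1) = mex{} = 0
G(2) = mex{0} = 1
G(3) = mex{0,0} = 1
G(4) = mex{1,0} = 2
G(5) = mex{1,1,0} = 2
G(6) = mex{2,1,0,0} = 3
G(7) = mex{2,2,1,0} = 3
G(8) = mex{3,2,1,1} = 0
G(9) = mex{3,3,2,1} = 0
G(10) = mex{0,3,2,2} = 1
G(11) = mex{0,0,3,2} = 1
G(12) = mex{1,0,3,3} = 2
G(13) = mex{1,1,0,3} = 2
G(14) = mex{2,1,0,0} = 3
G(15) = mex{2,2,1,0} = 3
G(16) = mex{3,2,1,1} = 0
G(17) = mex{3,3,2,1} = 0
G(18) = mex{0,3,2,2} = 1
G(19) = mex{0,0,3,2} = 1
G(20) = mex{1,0,3,3} = 2
G(21) = mex{1,1,0,3} = 2
G(22) = mex{2,1,0,0} = 3
G(23) = mex{2,2,1,0} = 3
Pile A: G(13) = 2.
Pile B: G(23) = 3.
Combined Grundy value = 2 ⊕ 3 = 1.
A winning move leaves total XOR = 0, i.e. changes one component's Grundy value g to g ⊕ X where X is the current total.
Pile A: need g' = 2⊕1 = 3. Options: 13−2→G=1, 13−3→G=1, 13−5→G=0, 13−6→G=3. Hits: 1.
Pile B: need g' = 3⊕1 = 2. Options: 23−2→G=2, 23−3→G=2, 23−5→G=1, 23−6→G=0. Hits: 2.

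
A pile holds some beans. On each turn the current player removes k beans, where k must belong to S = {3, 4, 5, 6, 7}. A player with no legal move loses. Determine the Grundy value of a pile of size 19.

3

G(0) = 0
G(1) = mex{} = 0
G(2) = mex{} = 0
G(3) = mex{0} = 1
G(4) = mex{0,0} = 1
G(5) = mex{0,0,0} = 1
G(6) = mex{1,0,0,0} = 2
G(7) = mex{1,1,0,0,0} = 2
G(8) = mex{1,1,1,0,0} = 2
G(9) = mex{2,1,1,1,0} = 3
G(10) = mex{2,2,1,1,1} = 0
G(11) = mex{2,2,2,1,1} = 0
G(12) = mex{3,2,2,2,1} = 0
G(13) = mex{0,3,2,2,2} = 1
G(14) = mex{0,0,3,2,2} = 1
G(15) = mex{0,0,0,3,2} = 1
G(16) = mex{1,0,0,0,3} = 2
G(17) = mex{1,1,0,0,0} = 2
G(18) = mex{1,1,1,0,0} = 2
G(19) = mex{2,1,1,1,0} = 3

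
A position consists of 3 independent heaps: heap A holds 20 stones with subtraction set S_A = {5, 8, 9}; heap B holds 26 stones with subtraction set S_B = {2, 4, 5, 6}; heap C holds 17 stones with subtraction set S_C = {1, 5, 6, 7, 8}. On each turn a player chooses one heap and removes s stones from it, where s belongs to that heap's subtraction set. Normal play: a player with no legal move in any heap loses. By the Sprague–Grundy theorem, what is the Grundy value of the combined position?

Heap A, S = {5, 8, 9}:
n :  0  1  2  3  4  5  6  7  8  9 10 11 12 13 14 15 16 17 18 19 20
G :  0  0  0  0  0  1  1  1  1  1  2  2  2  2  0  0  0  0  0  1  1
G_A(20) = 1.
Heap B, S = {2, 4, 5, 6}:
G(0) = 0
G(1) = mex{} = 0
G(2) = mex{0} = 1
G(3) = mex{0} = 1
G(4) = mex{1,0} = 2
G(5) = mex{1,0,0} = 2
G(6) = mex{2,1,0,0} = 3
G(7) = mex{2,1,1,0} = 3
G(8) = mex{3,2,1,1} = 0
G(9) = mex{3,2,2,1} = 0
G(10) = mex{0,3,2,2} = 1
G(11) = mex{0,3,3,2} = 1
G(12) = mex{1,0,3,3} = 2
G(13) = mex{1,0,0,3} = 2
G(14) = mex{2,1,0,0} = 3
G(15) = mex{2,1,1,0} = 3
G(16) = mex{3,2,1,1} = 0
G(17) = mex{3,2,2,1} = 0
G(18) = mex{0,3,2,2} = 1
G(19) = mex{0,3,3,2} = 1
G(20) = mex{1,0,3,3} = 2
G(21) = mex{1,0,0,3} = 2
G(22) = mex{2,1,0,0} = 3
G(23) = mex{2,1,1,0} = 3
G(24) = mex{3,2,1,1} = 0
G(25) = mex{3,2,2,1} = 0
G(26) = mex{0,3,2,2} = 1
G_B(26) = 1.
Heap C, S = {1, 5, 6, 7, 8}:
G(0) = 0
G(1) = mex{0} = 1
G(2) = mex{1} = 0
G(3) = mex{0} = 1
G(4) = mex{1} = 0
G(5) = mex{0,0} = 1
G(6) = mex{1,1,0} = 2
G(7) = mex{2,0,1,0} = 3
G(8) = mex{3,1,0,1,0} = 2
G(9) = mex{2,0,1,0,1} = 3
G(10) = mex{3,1,0,1,0} = 2
G(11) = mex{2,2,1,0,1} = 3
G(12) = mex{3,3,2,1,0} = 4
G(13) = mex{4,2,3,2,1} = 0
G(14) = mex{0,3,2,3,2} = 1
G(15) = mex{1,2,3,2,3} = 0
G(16) = mex{0,3,2,3,2} = 1
G(17) = mex{1,4,3,2,3} = 0
G_C(17) = 0.
Combined Grundy value = 1 ⊕ 1 ⊕ 0 = 0.

0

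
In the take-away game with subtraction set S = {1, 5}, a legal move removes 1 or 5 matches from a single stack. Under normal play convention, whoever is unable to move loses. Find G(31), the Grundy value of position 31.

n :  0  1  2  3  4  5  6  7  8  9 10 11 12 13 14 15 16 17 18 19 20 21 22 23 24 25 26 27 28 29 30 31
G :  0  1  0  1  0  1  0  1  0  1  0  1  0  1  0  1  0  1  0  1  0  1  0  1  0  1  0  1  0  1  0  1

1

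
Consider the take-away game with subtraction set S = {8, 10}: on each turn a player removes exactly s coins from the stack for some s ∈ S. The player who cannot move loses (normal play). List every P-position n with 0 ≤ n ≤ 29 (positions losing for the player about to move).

n :  0  1  2  3  4  5  6  7  8  9 10 11 12 13 14 15 16 17 18 19 20 21 22 23 24 25 26 27 28 29
G :  0  0  0  0  0  0  0  0  1  1  1  1  1  1  1  1  2  2  0  0  0  0  0  0  0  0  1  1  1  1
P-positions are exactly the n with G(n) = 0.

0, 1, 2, 3, 4, 5, 6, 7, 18, 19, 20, 21, 22, 23, 24, 25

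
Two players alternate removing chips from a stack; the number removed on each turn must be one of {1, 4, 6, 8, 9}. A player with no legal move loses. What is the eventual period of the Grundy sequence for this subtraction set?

17

G(0) = 0
G(1) = mex{0} = 1
G(2) = mex{1} = 0
G(3) = mex{0} = 1
G(4) = mex{1,0} = 2
G(5) = mex{2,1} = 0
G(6) = mex{0,0,0} = 1
G(7) = mex{1,1,1} = 0
G(8) = mex{0,2,0,0} = 1
G(9) = mex{1,0,1,1,0} = 2
G(10) = mex{2,1,2,0,1} = 3
G(11) = mex{3,0,0,1,0} = 2
G(12) = mex{2,1,1,2,1} = 0
G(13) = mex{0,2,0,0,2} = 1
G(14) = mex{1,3,1,1,0} = 2
G(15) = mex{2,2,2,0,1} = 3
G(16) = mex{3,0,3,1,0} = 2
G(17) = mex{2,1,2,2,1} = 0
G(18) = mex{0,2,0,3,2} = 1
G(19) = mex{1,3,1,2,3} = 0
G(20) = mex{0,2,2,0,2} = 1
G(21) = mex{1,0,3,1,0} = 2
G(22) = mex{2,1,2,2,1} = 0
G(23) = mex{0,0,0,3,2} = 1
G(24) = mex{1,1,1,2,3} = 0
G(25) = mex{0,2,0,0,2} = 1
G(26) = mex{1,0,1,1,0} = 2
G(27) = mex{2,1,2,0,1} = 3
G(28) = mex{3,0,0,1,0} = 2
G(29) = mex{2,1,1,2,1} = 0
G(30) = mex{0,2,0,0,2} = 1
G(31) = mex{1,3,1,1,0} = 2
G(32) = mex{2,2,2,0,1} = 3
G(33) = mex{3,0,3,1,0} = 2
G(34) = mex{2,1,2,2,1} = 0
G(35) = mex{0,2,0,3,2} = 1
G(n+17) = G(n) holds for n = 0,…,8 (a full window of length max(S) = 9), so the sequence is purely periodic with period 17.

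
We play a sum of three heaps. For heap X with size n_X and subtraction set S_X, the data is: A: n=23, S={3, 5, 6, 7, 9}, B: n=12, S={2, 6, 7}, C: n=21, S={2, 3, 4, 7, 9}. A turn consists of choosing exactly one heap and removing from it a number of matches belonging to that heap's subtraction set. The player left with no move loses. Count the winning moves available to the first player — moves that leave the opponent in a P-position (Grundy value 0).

4

Heap A, S = {3, 5, 6, 7, 9}:
G(0) = 0
G(1) = mex{} = 0
G(2) = mex{} = 0
G(3) = mex{0} = 1
G(4) = mex{0} = 1
G(5) = mex{0,0} = 1
G(6) = mex{1,0,0} = 2
G(7) = mex{1,0,0,0} = 2
G(8) = mex{1,1,0,0} = 2
G(9) = mex{2,1,1,0,0} = 3
G(10) = mex{2,1,1,1,0} = 3
G(11) = mex{2,2,1,1,0} = 3
G(12) = mex{3,2,2,1,1} = 0
G(13) = mex{3,2,2,2,1} = 0
G(14) = mex{3,3,2,2,1} = 0
G(15) = mex{0,3,3,2,2} = 1
G(16) = mex{0,3,3,3,2} = 1
G(17) = mex{0,0,3,3,2} = 1
G(18) = mex{1,0,0,3,3} = 2
G(19) = mex{1,0,0,0,3} = 2
G(20) = mex{1,1,0,0,3} = 2
G(21) = mex{2,1,1,0,0} = 3
G(22) = mex{2,1,1,1,0} = 3
G(23) = mex{2,2,1,1,0} = 3
G_A(23) = 3.
Heap B, S = {2, 6, 7}:
n :  0  1  2  3  4  5  6  7  8  9 10 11 12
G :  0  0  1  1  0  0  1  1  2  0  3  1  2
G_B(12) = 2.
Heap C, S = {2, 3, 4, 7, 9}:
G(0) = 0
G(1) = mex{} = 0
G(2) = mex{0} = 1
G(3) = mex{0,0} = 1
G(4) = mex{1,0,0} = 2
G(5) = mex{1,1,0} = 2
G(6) = mex{2,1,1} = 0
G(7) = mex{2,2,1,0} = 3
G(8) = mex{0,2,2,0} = 1
G(9) = mex{3,0,2,1,0} = 4
G(10) = mex{1,3,0,1,0} = 2
G(11) = mex{4,1,3,2,1} = 0
G(12) = mex{2,4,1,2,1} = 0
G(13) = mex{0,2,4,0,2} = 1
G(14) = mex{0,0,2,3,2} = 1
G(15) = mex{1,0,0,1,0} = 2
G(16) = mex{1,1,0,4,3} = 2
G(17) = mex{2,1,1,2,1} = 0
G(18) = mex{2,2,1,0,4} = 3
G(19) = mex{0,2,2,0,2} = 1
G(20) = mex{3,0,2,1,0} = 4
G(21) = mex{1,3,0,1,0} = 2
G_C(21) = 2.
Combined Grundy value = 3 ⊕ 2 ⊕ 2 = 3.
A winning move leaves total XOR = 0, i.e. changes one component's Grundy value g to g ⊕ X where X is the current total.
Heap A: need g' = 3⊕3 = 0. Options: 23−3→G=2, 23−5→G=2, 23−6→G=1, 23−7→G=1, 23−9→G=0. Hits: 1.
Heap B: need g' = 2⊕3 = 1. Options: 12−2→G=3, 12−6→G=1, 12−7→G=0. Hits: 1.
Heap C: need g' = 2⊕3 = 1. Options: 21−2→G=1, 21−3→G=3, 21−4→G=0, 21−7→G=1, 21−9→G=0. Hits: 2.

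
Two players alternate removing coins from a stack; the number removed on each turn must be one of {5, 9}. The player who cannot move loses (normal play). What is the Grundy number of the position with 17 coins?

0

n :  0  1  2  3  4  5  6  7  8  9 10 11 12 13 14 15 16 17
G :  0  0  0  0  0  1  1  1  1  1  2  2  2  2  0  0  0  0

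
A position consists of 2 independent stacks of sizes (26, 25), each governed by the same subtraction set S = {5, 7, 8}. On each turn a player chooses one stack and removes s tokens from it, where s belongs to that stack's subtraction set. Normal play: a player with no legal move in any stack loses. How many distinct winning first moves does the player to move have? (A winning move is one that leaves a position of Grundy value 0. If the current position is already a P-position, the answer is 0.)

1

All stacks use S = {5, 7, 8}:
n :  0  1  2  3  4  5  6  7  8  9 10 11 12 13 14 15 16 17 18 19 20 21 22 23 24 25 26
G :  0  0  0  0  0  1  1  1  1  1  2  2  2  0  0  0  0  0  1  1  1  1  1  2  2  2  0
Stack A: G(26) = 0.
Stack B: G(25) = 2.
Combined Grundy value = 0 ⊕ 2 = 2.
A winning move leaves total XOR = 0, i.e. changes one component's Grundy value g to g ⊕ X where X is the current total.
Stack A: need g' = 0⊕2 = 2. Options: 26−5→G=1, 26−7→G=1, 26−8→G=1. Hits: 0.
Stack B: need g' = 2⊕2 = 0. Options: 25−5→G=1, 25−7→G=1, 25−8→G=0. Hits: 1.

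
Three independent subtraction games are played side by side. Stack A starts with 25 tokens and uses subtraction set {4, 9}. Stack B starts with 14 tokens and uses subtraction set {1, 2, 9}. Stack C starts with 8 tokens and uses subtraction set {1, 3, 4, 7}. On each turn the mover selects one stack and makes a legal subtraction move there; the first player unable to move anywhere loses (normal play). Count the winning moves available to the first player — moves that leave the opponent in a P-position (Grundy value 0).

Stack A, S = {4, 9}:
G(0) = 0
G(1) = mex{} = 0
G(2) = mex{} = 0
G(3) = mex{} = 0
G(4) = mex{0} = 1
G(5) = mex{0} = 1
G(6) = mex{0} = 1
G(7) = mex{0} = 1
G(8) = mex{1} = 0
G(9) = mex{1,0} = 2
G(10) = mex{1,0} = 2
G(11) = mex{1,0} = 2
G(12) = mex{0,0} = 1
G(13) = mex{2,1} = 0
G(14) = mex{2,1} = 0
G(15) = mex{2,1} = 0
G(16) = mex{1,1} = 0
G(17) = mex{0,0} = 1
G(18) = mex{0,2} = 1
G(19) = mex{0,2} = 1
G(20) = mex{0,2} = 1
G(21) = mex{1,1} = 0
G(22) = mex{1,0} = 2
G(23) = mex{1,0} = 2
G(24) = mex{1,0} = 2
G(25) = mex{0,0} = 1
G_A(25) = 1.
Stack B, S = {1, 2, 9}:
n :  0  1  2  3  4  5  6  7  8  9 10 11 12 13 14
G :  0  1  2  0  1  2  0  1  2  3  0  1  2  0  1
G_B(14) = 1.
Stack C, S = {1, 3, 4, 7}:
G(0) = 0
G(1) = mex{0} = 1
G(2) = mex{1} = 0
G(3) = mex{0,0} = 1
G(4) = mex{1,1,0} = 2
G(5) = mex{2,0,1} = 3
G(6) = mex{3,1,0} = 2
G(7) = mex{2,2,1,0} = 3
G(8) = mex{3,3,2,1} = 0
G_C(8) = 0.
Combined Grundy value = 1 ⊕ 1 ⊕ 0 = 0.
A winning move leaves total XOR = 0, i.e. changes one component's Grundy value g to g ⊕ X where X is the current total.
Stack A: target g' = 1⊕0 = 1, but every legal move changes the Grundy value (mex property), so 0 moves.
Stack B: target g' = 1⊕0 = 1, but every legal move changes the Grundy value (mex property), so 0 moves.
Stack C: target g' = 0⊕0 = 0, but every legal move changes the Grundy value (mex property), so 0 moves.

0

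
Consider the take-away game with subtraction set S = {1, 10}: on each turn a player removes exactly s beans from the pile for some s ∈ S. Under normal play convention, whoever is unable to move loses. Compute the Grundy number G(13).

n :  0  1  2  3  4  5  6  7  8  9 10 11 12 13
G :  0  1  0  1  0  1  0  1  0  1  2  0  1  0

0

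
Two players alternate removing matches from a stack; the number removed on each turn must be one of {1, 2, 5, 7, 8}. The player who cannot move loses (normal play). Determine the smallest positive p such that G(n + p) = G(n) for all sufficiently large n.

G(0) = 0
G(1) = mex{0} = 1
G(2) = mex{1,0} = 2
G(3) = mex{2,1} = 0
G(4) = mex{0,2} = 1
G(5) = mex{1,0,0} = 2
G(6) = mex{2,1,1} = 0
G(7) = mex{0,2,2,0} = 1
G(8) = mex{1,0,0,1,0} = 2
G(9) = mex{2,1,1,2,1} = 0
G(10) = mex{0,2,2,0,2} = 1
G(11) = mex{1,0,0,1,0} = 2
G(12) = mex{2,1,1,2,1} = 0
G(13) = mex{0,2,2,0,2} = 1
G(14) = mex{1,0,0,1,0} = 2
G(n+3) = G(n) holds for n = 0,…,7 (a full window of length max(S) = 8), so the sequence is purely periodic with period 3.

3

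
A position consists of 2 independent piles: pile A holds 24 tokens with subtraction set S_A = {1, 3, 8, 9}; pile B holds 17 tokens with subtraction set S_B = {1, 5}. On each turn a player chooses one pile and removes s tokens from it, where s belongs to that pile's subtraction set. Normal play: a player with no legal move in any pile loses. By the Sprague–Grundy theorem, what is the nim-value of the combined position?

Pile A, S = {1, 3, 8, 9}:
n :  0  1  2  3  4  5  6  7  8  9 10 11 12 13 14 15 16 17 18 19 20 21 22 23 24
G :  0  1  0  1  0  1  0  1  2  3  2  3  2  3  2  3  0  1  0  1  0  1  0  1  2
G_A(24) = 2.
Pile B, S = {1, 5}:
G(0) = 0
G(1) = mex{0} = 1
G(2) = mex{1} = 0
G(3) = mex{0} = 1
G(4) = mex{1} = 0
G(5) = mex{0,0} = 1
G(6) = mex{1,1} = 0
G(7) = mex{0,0} = 1
G(8) = mex{1,1} = 0
G(9) = mex{0,0} = 1
G(10) = mex{1,1} = 0
G(11) = mex{0,0} = 1
G(12) = mex{1,1} = 0
G(13) = mex{0,0} = 1
G(14) = mex{1,1} = 0
G(15) = mex{0,0} = 1
G(16) = mex{1,1} = 0
G(17) = mex{0,0} = 1
G_B(17) = 1.
Combined Grundy value = 2 ⊕ 1 = 3.

3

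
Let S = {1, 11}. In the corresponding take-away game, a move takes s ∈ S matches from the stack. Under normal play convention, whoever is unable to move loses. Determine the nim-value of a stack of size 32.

G(0) = 0
G(1) = mex{0} = 1
G(2) = mex{1} = 0
G(3) = mex{0} = 1
G(4) = mex{1} = 0
G(5) = mex{0} = 1
G(6) = mex{1} = 0
G(7) = mex{0} = 1
G(8) = mex{1} = 0
G(9) = mex{0} = 1
G(10) = mex{1} = 0
G(11) = mex{0,0} = 1
G(12) = mex{1,1} = 0
G(13) = mex{0,0} = 1
G(14) = mex{1,1} = 0
G(15) = mex{0,0} = 1
G(16) = mex{1,1} = 0
G(17) = mex{0,0} = 1
G(18) = mex{1,1} = 0
G(19) = mex{0,0} = 1
G(20) = mex{1,1} = 0
G(21) = mex{0,0} = 1
G(22) = mex{1,1} = 0
G(23) = mex{0,0} = 1
G(24) = mex{1,1} = 0
G(25) = mex{0,0} = 1
G(26) = mex{1,1} = 0
G(27) = mex{0,0} = 1
G(28) = mex{1,1} = 0
G(29) = mex{0,0} = 1
G(30) = mex{1,1} = 0
G(31) = mex{0,0} = 1
G(32) = mex{1,1} = 0

0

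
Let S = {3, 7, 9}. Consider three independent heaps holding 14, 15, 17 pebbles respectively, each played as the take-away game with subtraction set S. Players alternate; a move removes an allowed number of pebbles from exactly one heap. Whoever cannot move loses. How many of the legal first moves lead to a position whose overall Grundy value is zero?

0

All heaps use S = {3, 7, 9}:
n :  0  1  2  3  4  5  6  7  8  9 10 11 12 13 14 15 16 17
G :  0  0  0  1  1  1  0  2  2  1  3  3  0  2  0  1  0  1
Heap A: G(14) = 0.
Heap B: G(15) = 1.
Heap C: G(17) = 1.
Combined Grundy value = 0 ⊕ 1 ⊕ 1 = 0.
A winning move leaves total XOR = 0, i.e. changes one component's Grundy value g to g ⊕ X where X is the current total.
Heap A: target g' = 0⊕0 = 0, but every legal move changes the Grundy value (mex property), so 0 moves.
Heap B: target g' = 1⊕0 = 1, but every legal move changes the Grundy value (mex property), so 0 moves.
Heap C: target g' = 1⊕0 = 1, but every legal move changes the Grundy value (mex property), so 0 moves.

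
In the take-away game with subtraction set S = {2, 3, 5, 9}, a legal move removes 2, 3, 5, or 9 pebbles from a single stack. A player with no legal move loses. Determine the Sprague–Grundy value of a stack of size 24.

n :  0  1  2  3  4  5  6  7  8  9 10 11 12 13 14 15 16 17 18 19 20 21 22 23 24
G :  0  0  1  1  2  2  3  0  0  1  1  2  2  3  0  0  1  1  2  2  3  0  0  1  1

1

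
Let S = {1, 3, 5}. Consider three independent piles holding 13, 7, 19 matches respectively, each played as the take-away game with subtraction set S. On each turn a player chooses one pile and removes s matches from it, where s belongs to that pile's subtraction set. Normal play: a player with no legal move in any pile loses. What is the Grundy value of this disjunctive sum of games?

1

All piles use S = {1, 3, 5}:
G(0) = 0
G(1) = mex{0} = 1
G(2) = mex{1} = 0
G(3) = mex{0,0} = 1
G(4) = mex{1,1} = 0
G(5) = mex{0,0,0} = 1
G(6) = mex{1,1,1} = 0
G(7) = mex{0,0,0} = 1
G(8) = mex{1,1,1} = 0
G(9) = mex{0,0,0} = 1
G(10) = mex{1,1,1} = 0
G(11) = mex{0,0,0} = 1
G(12) = mex{1,1,1} = 0
G(13) = mex{0,0,0} = 1
G(14) = mex{1,1,1} = 0
G(15) = mex{0,0,0} = 1
G(16) = mex{1,1,1} = 0
G(17) = mex{0,0,0} = 1
G(18) = mex{1,1,1} = 0
G(19) = mex{0,0,0} = 1
Pile A: G(13) = 1.
Pile B: G(7) = 1.
Pile C: G(19) = 1.
Combined Grundy value = 1 ⊕ 1 ⊕ 1 = 1.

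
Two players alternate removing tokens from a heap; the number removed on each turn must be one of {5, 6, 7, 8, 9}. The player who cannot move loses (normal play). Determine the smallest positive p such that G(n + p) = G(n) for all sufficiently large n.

14

G(0) = 0
G(1) = mex{} = 0
G(2) = mex{} = 0
G(3) = mex{} = 0
G(4) = mex{} = 0
G(5) = mex{0} = 1
G(6) = mex{0,0} = 1
G(7) = mex{0,0,0} = 1
G(8) = mex{0,0,0,0} = 1
G(9) = mex{0,0,0,0,0} = 1
G(10) = mex{1,0,0,0,0} = 2
G(11) = mex{1,1,0,0,0} = 2
G(12) = mex{1,1,1,0,0} = 2
G(13) = mex{1,1,1,1,0} = 2
G(14) = mex{1,1,1,1,1} = 0
G(15) = mex{2,1,1,1,1} = 0
G(16) = mex{2,2,1,1,1} = 0
G(17) = mex{2,2,2,1,1} = 0
G(18) = mex{2,2,2,2,1} = 0
G(19) = mex{0,2,2,2,2} = 1
G(20) = mex{0,0,2,2,2} = 1
G(21) = mex{0,0,0,2,2} = 1
G(22) = mex{0,0,0,0,2} = 1
G(23) = mex{0,0,0,0,0} = 1
G(24) = mex{1,0,0,0,0} = 2
G(25) = mex{1,1,0,0,0} = 2
G(26) = mex{1,1,1,0,0} = 2
G(27) = mex{1,1,1,1,0} = 2
G(28) = mex{1,1,1,1,1} = 0
G(29) = mex{2,1,1,1,1} = 0
G(n+14) = G(n) holds for n = 0,…,8 (a full window of length max(S) = 9), so the sequence is purely periodic with period 14.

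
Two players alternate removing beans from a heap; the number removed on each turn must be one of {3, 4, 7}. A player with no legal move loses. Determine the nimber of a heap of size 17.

G(0) = 0
G(1) = mex{} = 0
G(2) = mex{} = 0
G(3) = mex{0} = 1
G(4) = mex{0,0} = 1
G(5) = mex{0,0} = 1
G(6) = mex{1,0} = 2
G(7) = mex{1,1,0} = 2
G(8) = mex{1,1,0} = 2
G(9) = mex{2,1,0} = 3
G(10) = mex{2,2,1} = 0
G(11) = mex{2,2,1} = 0
G(12) = mex{3,2,1} = 0
G(13) = mex{0,3,2} = 1
G(14) = mex{0,0,2} = 1
G(15) = mex{0,0,2} = 1
G(16) = mex{1,0,3} = 2
G(17) = mex{1,1,0} = 2

2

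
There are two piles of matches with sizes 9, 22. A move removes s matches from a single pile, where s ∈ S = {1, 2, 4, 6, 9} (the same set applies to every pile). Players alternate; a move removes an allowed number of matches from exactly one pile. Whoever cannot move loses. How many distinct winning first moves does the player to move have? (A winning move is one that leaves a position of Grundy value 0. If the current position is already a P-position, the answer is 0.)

All piles use S = {1, 2, 4, 6, 9}:
G(0) = 0
G(1) = mex{0} = 1
G(2) = mex{1,0} = 2
G(3) = mex{2,1} = 0
G(4) = mex{0,2,0} = 1
G(5) = mex{1,0,1} = 2
G(6) = mex{2,1,2,0} = 3
G(7) = mex{3,2,0,1} = 4
G(8) = mex{4,3,1,2} = 0
G(9) = mex{0,4,2,0,0} = 1
G(10) = mex{1,0,3,1,1} = 2
G(11) = mex{2,1,4,2,2} = 0
G(12) = mex{0,2,0,3,0} = 1
G(13) = mex{1,0,1,4,1} = 2
G(14) = mex{2,1,2,0,2} = 3
G(15) = mex{3,2,0,1,3} = 4
G(16) = mex{4,3,1,2,4} = 0
G(17) = mex{0,4,2,0,0} = 1
G(18) = mex{1,0,3,1,1} = 2
G(19) = mex{2,1,4,2,2} = 0
G(20) = mex{0,2,0,3,0} = 1
G(21) = mex{1,0,1,4,1} = 2
G(22) = mex{2,1,2,0,2} = 3
Pile A: G(9) = 1.
Pile B: G(22) = 3.
Combined Grundy value = 1 ⊕ 3 = 2.
A winning move leaves total XOR = 0, i.e. changes one component's Grundy value g to g ⊕ X where X is the current total.
Pile A: need g' = 1⊕2 = 3. Options: 9−1→G=0, 9−2→G=4, 9−4→G=2, 9−6→G=0, 9−9→G=0. Hits: 0.
Pile B: need g' = 3⊕2 = 1. Options: 22−1→G=2, 22−2→G=1, 22−4→G=2, 22−6→G=0, 22−9→G=2. Hits: 1.

1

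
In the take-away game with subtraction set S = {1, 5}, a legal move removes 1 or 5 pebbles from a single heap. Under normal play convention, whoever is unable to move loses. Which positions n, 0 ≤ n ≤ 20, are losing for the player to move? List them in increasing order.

n :  0  1  2  3  4  5  6  7  8  9 10 11 12 13 14 15 16 17 18 19 20
G :  0  1  0  1  0  1  0  1  0  1  0  1  0  1  0  1  0  1  0  1  0
P-positions are exactly the n with G(n) = 0.

0, 2, 4, 6, 8, 10, 12, 14, 16, 18, 20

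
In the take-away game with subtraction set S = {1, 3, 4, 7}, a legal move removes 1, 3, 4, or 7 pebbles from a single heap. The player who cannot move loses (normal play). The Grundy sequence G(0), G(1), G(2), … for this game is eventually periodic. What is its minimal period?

8

n :  0  1  2  3  4  5  6  7  8  9 10 11 12 13 14 15 16 17
G :  0  1  0  1  2  3  2  3  0  1  0  1  2  3  2  3  0  1
G(n+8) = G(n) holds for n = 0,…,6 (a full window of length max(S) = 7), so the sequence is purely periodic with period 8.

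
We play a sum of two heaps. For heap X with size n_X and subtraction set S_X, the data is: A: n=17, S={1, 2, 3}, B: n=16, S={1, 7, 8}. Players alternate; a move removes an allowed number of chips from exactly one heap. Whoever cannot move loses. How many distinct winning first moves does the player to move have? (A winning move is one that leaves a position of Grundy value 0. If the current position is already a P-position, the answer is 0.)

0

Heap A, S = {1, 2, 3}:
n :  0  1  2  3  4  5  6  7  8  9 10 11 12 13 14 15 16 17
G :  0  1  2  3  0  1  2  3  0  1  2  3  0  1  2  3  0  1
G_A(17) = 1.
Heap B, S = {1, 7, 8}:
G(0) = 0
G(1) = mex{0} = 1
G(2) = mex{1} = 0
G(3) = mex{0} = 1
G(4) = mex{1} = 0
G(5) = mex{0} = 1
G(6) = mex{1} = 0
G(7) = mex{0,0} = 1
G(8) = mex{1,1,0} = 2
G(9) = mex{2,0,1} = 3
G(10) = mex{3,1,0} = 2
G(11) = mex{2,0,1} = 3
G(12) = mex{3,1,0} = 2
G(13) = mex{2,0,1} = 3
G(14) = mex{3,1,0} = 2
G(15) = mex{2,2,1} = 0
G(16) = mex{0,3,2} = 1
G_B(16) = 1.
Combined Grundy value = 1 ⊕ 1 = 0.
A winning move leaves total XOR = 0, i.e. changes one component's Grundy value g to g ⊕ X where X is the current total.
Heap A: target g' = 1⊕0 = 1, but every legal move changes the Grundy value (mex property), so 0 moves.
Heap B: target g' = 1⊕0 = 1, but every legal move changes the Grundy value (mex property), so 0 moves.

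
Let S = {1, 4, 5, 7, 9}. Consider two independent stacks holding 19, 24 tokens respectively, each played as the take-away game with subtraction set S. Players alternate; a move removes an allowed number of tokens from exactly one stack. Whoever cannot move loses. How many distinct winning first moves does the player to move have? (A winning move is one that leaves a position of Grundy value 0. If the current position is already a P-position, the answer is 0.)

4

All stacks use S = {1, 4, 5, 7, 9}:
G(0) = 0
G(1) = mex{0} = 1
G(2) = mex{1} = 0
G(3) = mex{0} = 1
G(4) = mex{1,0} = 2
G(5) = mex{2,1,0} = 3
G(6) = mex{3,0,1} = 2
G(7) = mex{2,1,0,0} = 3
G(8) = mex{3,2,1,1} = 0
G(9) = mex{0,3,2,0,0} = 1
G(10) = mex{1,2,3,1,1} = 0
G(11) = mex{0,3,2,2,0} = 1
G(12) = mex{1,0,3,3,1} = 2
G(13) = mex{2,1,0,2,2} = 3
G(14) = mex{3,0,1,3,3} = 2
G(15) = mex{2,1,0,0,2} = 3
G(16) = mex{3,2,1,1,3} = 0
G(17) = mex{0,3,2,0,0} = 1
G(18) = mex{1,2,3,1,1} = 0
G(19) = mex{0,3,2,2,0} = 1
G(20) = mex{1,0,3,3,1} = 2
G(21) = mex{2,1,0,2,2} = 3
G(22) = mex{3,0,1,3,3} = 2
G(23) = mex{2,1,0,0,2} = 3
G(24) = mex{3,2,1,1,3} = 0
Stack A: G(19) = 1.
Stack B: G(24) = 0.
Combined Grundy value = 1 ⊕ 0 = 1.
A winning move leaves total XOR = 0, i.e. changes one component's Grundy value g to g ⊕ X where X is the current total.
Stack A: need g' = 1⊕1 = 0. Options: 19−1→G=0, 19−4→G=3, 19−5→G=2, 19−7→G=2, 19−9→G=0. Hits: 2.
Stack B: need g' = 0⊕1 = 1. Options: 24−1→G=3, 24−4→G=2, 24−5→G=1, 24−7→G=1, 24−9→G=3. Hits: 2.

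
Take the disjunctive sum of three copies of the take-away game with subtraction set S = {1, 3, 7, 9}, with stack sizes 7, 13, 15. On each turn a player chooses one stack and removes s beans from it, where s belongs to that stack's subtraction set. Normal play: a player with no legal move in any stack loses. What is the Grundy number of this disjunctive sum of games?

1

All stacks use S = {1, 3, 7, 9}:
G(0) = 0
G(1) = mex{0} = 1
G(2) = mex{1} = 0
G(3) = mex{0,0} = 1
G(4) = mex{1,1} = 0
G(5) = mex{0,0} = 1
G(6) = mex{1,1} = 0
G(7) = mex{0,0,0} = 1
G(8) = mex{1,1,1} = 0
G(9) = mex{0,0,0,0} = 1
G(10) = mex{1,1,1,1} = 0
G(11) = mex{0,0,0,0} = 1
G(12) = mex{1,1,1,1} = 0
G(13) = mex{0,0,0,0} = 1
G(14) = mex{1,1,1,1} = 0
G(15) = mex{0,0,0,0} = 1
Stack A: G(7) = 1.
Stack B: G(13) = 1.
Stack C: G(15) = 1.
Combined Grundy value = 1 ⊕ 1 ⊕ 1 = 1.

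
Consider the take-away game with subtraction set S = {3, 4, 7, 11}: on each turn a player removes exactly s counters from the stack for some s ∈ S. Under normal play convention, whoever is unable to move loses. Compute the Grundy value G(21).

n :  0  1  2  3  4  5  6  7  8  9 10 11 12 13 14 15 16 17 18 19 20 21
G :  0  0  0  1  1  1  2  2  2  3  0  3  4  1  4  0  0  3  1  1  2  2

2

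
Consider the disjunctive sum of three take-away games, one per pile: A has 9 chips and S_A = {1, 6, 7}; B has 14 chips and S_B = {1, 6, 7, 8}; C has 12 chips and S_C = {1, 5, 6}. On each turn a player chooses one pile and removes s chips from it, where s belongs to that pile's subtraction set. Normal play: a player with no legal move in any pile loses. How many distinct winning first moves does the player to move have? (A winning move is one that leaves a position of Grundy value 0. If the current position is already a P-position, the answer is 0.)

4

Pile A, S = {1, 6, 7}:
G(0) = 0
G(1) = mex{0} = 1
G(2) = mex{1} = 0
G(3) = mex{0} = 1
G(4) = mex{1} = 0
G(5) = mex{0} = 1
G(6) = mex{1,0} = 2
G(7) = mex{2,1,0} = 3
G(8) = mex{3,0,1} = 2
G(9) = mex{2,1,0} = 3
G_A(9) = 3.
Pile B, S = {1, 6, 7, 8}:
n :  0  1  2  3  4  5  6  7  8  9 10 11 12 13 14
G :  0  1  0  1  0  1  2  3  2  3  2  3  4  0  1
G_B(14) = 1.
Pile C, S = {1, 5, 6}:
n :  0  1  2  3  4  5  6  7  8  9 10 11 12
G :  0  1  0  1  0  1  2  3  2  3  2  0  1
G_C(12) = 1.
Combined Grundy value = 3 ⊕ 1 ⊕ 1 = 3.
A winning move leaves total XOR = 0, i.e. changes one component's Grundy value g to g ⊕ X where X is the current total.
Pile A: need g' = 3⊕3 = 0. Options: 9−1→G=2, 9−6→G=1, 9−7→G=0. Hits: 1.
Pile B: need g' = 1⊕3 = 2. Options: 14−1→G=0, 14−6→G=2, 14−7→G=3, 14−8→G=2. Hits: 2.
Pile C: need g' = 1⊕3 = 2. Options: 12−1→G=0, 12−5→G=3, 12−6→G=2. Hits: 1.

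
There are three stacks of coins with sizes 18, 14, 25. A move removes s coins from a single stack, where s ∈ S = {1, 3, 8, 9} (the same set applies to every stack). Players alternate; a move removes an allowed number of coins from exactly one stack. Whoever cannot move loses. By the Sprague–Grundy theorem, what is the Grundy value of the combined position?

All stacks use S = {1, 3, 8, 9}:
n :  0  1  2  3  4  5  6  7  8  9 10 11 12 13 14 15 16 17 18 19 20 21 22 23 24 25
G :  0  1  0  1  0  1  0  1  2  3  2  3  2  3  2  3  0  1  0  1  0  1  0  1  2  3
Stack A: G(18) = 0.
Stack B: G(14) = 2.
Stack C: G(25) = 3.
Combined Grundy value = 0 ⊕ 2 ⊕ 3 = 1.

1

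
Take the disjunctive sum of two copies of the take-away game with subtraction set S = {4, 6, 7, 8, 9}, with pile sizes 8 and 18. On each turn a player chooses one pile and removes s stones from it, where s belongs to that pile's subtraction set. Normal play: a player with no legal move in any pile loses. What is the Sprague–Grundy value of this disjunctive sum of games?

3

All piles use S = {4, 6, 7, 8, 9}:
G(0) = 0
G(1) = mex{} = 0
G(2) = mex{} = 0
G(3) = mex{} = 0
G(4) = mex{0} = 1
G(5) = mex{0} = 1
G(6) = mex{0,0} = 1
G(7) = mex{0,0,0} = 1
G(8) = mex{1,0,0,0} = 2
G(9) = mex{1,0,0,0,0} = 2
G(10) = mex{1,1,0,0,0} = 2
G(11) = mex{1,1,1,0,0} = 2
G(12) = mex{2,1,1,1,0} = 3
G(13) = mex{2,1,1,1,1} = 0
G(14) = mex{2,2,1,1,1} = 0
G(15) = mex{2,2,2,1,1} = 0
G(16) = mex{3,2,2,2,1} = 0
G(17) = mex{0,2,2,2,2} = 1
G(18) = mex{0,3,2,2,2} = 1
Pile A: G(8) = 2.
Pile B: G(18) = 1.
Combined Grundy value = 2 ⊕ 1 = 3.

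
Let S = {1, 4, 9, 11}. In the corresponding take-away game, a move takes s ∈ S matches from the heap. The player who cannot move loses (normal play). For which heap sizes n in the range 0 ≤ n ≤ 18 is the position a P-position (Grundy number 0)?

G(0) = 0
G(1) = mex{0} = 1
G(2) = mex{1} = 0
G(3) = mex{0} = 1
G(4) = mex{1,0} = 2
G(5) = mex{2,1} = 0
G(6) = mex{0,0} = 1
G(7) = mex{1,1} = 0
G(8) = mex{0,2} = 1
G(9) = mex{1,0,0} = 2
G(10) = mex{2,1,1} = 0
G(11) = mex{0,0,0,0} = 1
G(12) = mex{1,1,1,1} = 0
G(13) = mex{0,2,2,0} = 1
G(14) = mex{1,0,0,1} = 2
G(15) = mex{2,1,1,2} = 0
G(16) = mex{0,0,0,0} = 1
G(17) = mex{1,1,1,1} = 0
G(18) = mex{0,2,2,0} = 1
P-positions are exactly the n with G(n) = 0.

0, 2, 5, 7, 10, 12, 15, 17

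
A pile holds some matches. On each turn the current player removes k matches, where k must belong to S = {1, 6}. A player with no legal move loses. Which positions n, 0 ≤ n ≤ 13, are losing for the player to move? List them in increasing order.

0, 2, 4, 7, 9, 11

G(0) = 0
G(1) = mex{0} = 1
G(2) = mex{1} = 0
G(3) = mex{0} = 1
G(4) = mex{1} = 0
G(5) = mex{0} = 1
G(6) = mex{1,0} = 2
G(7) = mex{2,1} = 0
G(8) = mex{0,0} = 1
G(9) = mex{1,1} = 0
G(10) = mex{0,0} = 1
G(11) = mex{1,1} = 0
G(12) = mex{0,2} = 1
G(13) = mex{1,0} = 2
P-positions are exactly the n with G(n) = 0.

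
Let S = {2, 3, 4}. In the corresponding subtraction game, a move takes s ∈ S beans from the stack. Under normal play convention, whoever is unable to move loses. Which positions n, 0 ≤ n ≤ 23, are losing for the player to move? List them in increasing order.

n :  0  1  2  3  4  5  6  7  8  9 10 11 12 13 14 15 16 17 18 19 20 21 22 23
G :  0  0  1  1  2  2  0  0  1  1  2  2  0  0  1  1  2  2  0  0  1  1  2  2
P-positions are exactly the n with G(n) = 0.

0, 1, 6, 7, 12, 13, 18, 19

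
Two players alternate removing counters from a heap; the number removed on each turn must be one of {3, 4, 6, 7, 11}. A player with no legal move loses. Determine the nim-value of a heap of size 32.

4

n :  0  1  2  3  4  5  6  7  8  9 10 11 12 13 14 15 16 17 18 19 20 21 22 23 24 25 26 27 28 29 30 31 32
G :  0  0  0  1  1  1  2  2  2  3  0  3  4  1  4  0  2  5  1  3  0  2  4  1  3  0  2  4  1  3  0  2  4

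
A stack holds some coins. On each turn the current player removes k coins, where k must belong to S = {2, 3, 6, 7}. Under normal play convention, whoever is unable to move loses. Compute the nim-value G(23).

n :  0  1  2  3  4  5  6  7  8  9 10 11 12 13 14 15 16 17 18 19 20 21 22 23
G :  0  0  1  1  2  0  3  1  2  0  0  1  1  2  0  3  1  2  0  0  1  1  2  0

0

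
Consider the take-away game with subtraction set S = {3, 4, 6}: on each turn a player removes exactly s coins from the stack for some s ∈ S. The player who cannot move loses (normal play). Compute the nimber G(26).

2

n :  0  1  2  3  4  5  6  7  8  9 10 11 12 13 14 15 16 17 18 19 20 21 22 23 24 25 26
G :  0  0  0  1  1  1  2  2  2  0  0  0  1  1  1  2  2  2  0  0  0  1  1  1  2  2  2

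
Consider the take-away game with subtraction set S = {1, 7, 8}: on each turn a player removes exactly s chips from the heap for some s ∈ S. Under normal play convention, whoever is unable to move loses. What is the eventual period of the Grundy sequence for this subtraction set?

15

G(0) = 0
G(1) = mex{0} = 1
G(2) = mex{1} = 0
G(3) = mex{0} = 1
G(4) = mex{1} = 0
G(5) = mex{0} = 1
G(6) = mex{1} = 0
G(7) = mex{0,0} = 1
G(8) = mex{1,1,0} = 2
G(9) = mex{2,0,1} = 3
G(10) = mex{3,1,0} = 2
G(11) = mex{2,0,1} = 3
G(12) = mex{3,1,0} = 2
G(13) = mex{2,0,1} = 3
G(14) = mex{3,1,0} = 2
G(15) = mex{2,2,1} = 0
G(16) = mex{0,3,2} = 1
G(17) = mex{1,2,3} = 0
G(18) = mex{0,3,2} = 1
G(19) = mex{1,2,3} = 0
G(20) = mex{0,3,2} = 1
G(21) = mex{1,2,3} = 0
G(22) = mex{0,0,2} = 1
G(23) = mex{1,1,0} = 2
G(24) = mex{2,0,1} = 3
G(25) = mex{3,1,0} = 2
G(26) = mex{2,0,1} = 3
G(27) = mex{3,1,0} = 2
G(28) = mex{2,0,1} = 3
G(29) = mex{3,1,0} = 2
G(30) = mex{2,2,1} = 0
G(31) = mex{0,3,2} = 1
G(n+15) = G(n) holds for n = 0,…,7 (a full window of length max(S) = 8), so the sequence is purely periodic with period 15.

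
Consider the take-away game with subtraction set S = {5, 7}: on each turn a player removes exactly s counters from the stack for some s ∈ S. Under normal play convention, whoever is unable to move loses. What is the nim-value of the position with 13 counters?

n :  0  1  2  3  4  5  6  7  8  9 10 11 12 13
G :  0  0  0  0  0  1  1  1  1  1  2  2  0  0

0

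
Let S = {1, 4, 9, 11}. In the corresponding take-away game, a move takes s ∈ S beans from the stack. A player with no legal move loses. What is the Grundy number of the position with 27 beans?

n :  0  1  2  3  4  5  6  7  8  9 10 11 12 13 14 15 16 17 18 19 20 21 22 23 24 25 26 27
G :  0  1  0  1  2  0  1  0  1  2  0  1  0  1  2  0  1  0  1  2  0  1  0  1  2  0  1  0

0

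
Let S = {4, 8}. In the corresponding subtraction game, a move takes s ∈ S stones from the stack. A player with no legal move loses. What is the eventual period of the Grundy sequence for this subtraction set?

12

G(0) = 0
G(1) = mex{} = 0
G(2) = mex{} = 0
G(3) = mex{} = 0
G(4) = mex{0} = 1
G(5) = mex{0} = 1
G(6) = mex{0} = 1
G(7) = mex{0} = 1
G(8) = mex{1,0} = 2
G(9) = mex{1,0} = 2
G(10) = mex{1,0} = 2
G(11) = mex{1,0} = 2
G(12) = mex{2,1} = 0
G(13) = mex{2,1} = 0
G(14) = mex{2,1} = 0
G(15) = mex{2,1} = 0
G(16) = mex{0,2} = 1
G(17) = mex{0,2} = 1
G(18) = mex{0,2} = 1
G(19) = mex{0,2} = 1
G(20) = mex{1,0} = 2
G(21) = mex{1,0} = 2
G(22) = mex{1,0} = 2
G(23) = mex{1,0} = 2
G(24) = mex{2,1} = 0
G(25) = mex{2,1} = 0
G(n+12) = G(n) holds for n = 0,…,7 (a full window of length max(S) = 8), so the sequence is purely periodic with period 12.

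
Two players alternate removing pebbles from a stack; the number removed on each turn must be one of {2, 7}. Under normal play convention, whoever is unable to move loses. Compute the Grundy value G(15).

1

G(0) = 0
G(1) = mex{} = 0
G(2) = mex{0} = 1
G(3) = mex{0} = 1
G(4) = mex{1} = 0
G(5) = mex{1} = 0
G(6) = mex{0} = 1
G(7) = mex{0,0} = 1
G(8) = mex{1,0} = 2
G(9) = mex{1,1} = 0
G(10) = mex{2,1} = 0
G(11) = mex{0,0} = 1
G(12) = mex{0,0} = 1
G(13) = mex{1,1} = 0
G(14) = mex{1,1} = 0
G(15) = mex{0,2} = 1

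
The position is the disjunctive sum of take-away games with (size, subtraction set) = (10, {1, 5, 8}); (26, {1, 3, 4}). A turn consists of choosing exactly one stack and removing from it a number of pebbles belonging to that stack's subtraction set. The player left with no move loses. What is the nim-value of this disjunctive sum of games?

1

Stack A, S = {1, 5, 8}:
n :  0  1  2  3  4  5  6  7  8  9 10
G :  0  1  0  1  0  1  0  1  2  3  2
G_A(10) = 2.
Stack B, S = {1, 3, 4}:
n :  0  1  2  3  4  5  6  7  8  9 10 11 12 13 14 15 16 17 18 19 20 21 22 23 24 25 26
G :  0  1  0  1  2  3  2  0  1  0  1  2  3  2  0  1  0  1  2  3  2  0  1  0  1  2  3
G_B(26) = 3.
Combined Grundy value = 2 ⊕ 3 = 1.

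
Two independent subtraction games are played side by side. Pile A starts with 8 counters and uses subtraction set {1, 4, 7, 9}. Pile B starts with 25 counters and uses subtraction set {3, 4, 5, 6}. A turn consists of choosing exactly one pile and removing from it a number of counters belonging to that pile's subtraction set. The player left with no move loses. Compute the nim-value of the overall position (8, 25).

2

Pile A, S = {1, 4, 7, 9}:
n : 0 1 2 3 4 5 6 7 8
G : 0 1 0 1 2 0 1 2 0
G_A(8) = 0.
Pile B, S = {3, 4, 5, 6}:
G(0) = 0
G(1) = mex{} = 0
G(2) = mex{} = 0
G(3) = mex{0} = 1
G(4) = mex{0,0} = 1
G(5) = mex{0,0,0} = 1
G(6) = mex{1,0,0,0} = 2
G(7) = mex{1,1,0,0} = 2
G(8) = mex{1,1,1,0} = 2
G(9) = mex{2,1,1,1} = 0
G(10) = mex{2,2,1,1} = 0
G(11) = mex{2,2,2,1} = 0
G(12) = mex{0,2,2,2} = 1
G(13) = mex{0,0,2,2} = 1
G(14) = mex{0,0,0,2} = 1
G(15) = mex{1,0,0,0} = 2
G(16) = mex{1,1,0,0} = 2
G(17) = mex{1,1,1,0} = 2
G(18) = mex{2,1,1,1} = 0
G(19) = mex{2,2,1,1} = 0
G(20) = mex{2,2,2,1} = 0
G(21) = mex{0,2,2,2} = 1
G(22) = mex{0,0,2,2} = 1
G(23) = mex{0,0,0,2} = 1
G(24) = mex{1,0,0,0} = 2
G(25) = mex{1,1,0,0} = 2
G_B(25) = 2.
Combined Grundy value = 0 ⊕ 2 = 2.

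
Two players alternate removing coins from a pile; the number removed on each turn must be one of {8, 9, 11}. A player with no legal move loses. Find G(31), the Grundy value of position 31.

n :  0  1  2  3  4  5  6  7  8  9 10 11 12 13 14 15 16 17 18 19 20 21 22 23 24 25 26 27 28 29 30 31
G :  0  0  0  0  0  0  0  0  1  1  1  1  1  1  1  1  2  2  2  0  0  0  0  0  0  0  0  1  1  1  1  1

1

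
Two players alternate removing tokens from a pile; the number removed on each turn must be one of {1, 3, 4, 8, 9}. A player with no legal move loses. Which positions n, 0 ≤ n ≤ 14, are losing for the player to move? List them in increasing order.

n :  0  1  2  3  4  5  6  7  8  9 10 11 12 13 14
G :  0  1  0  1  2  3  2  0  1  4  3  2  0  1  0
P-positions are exactly the n with G(n) = 0.

0, 2, 7, 12, 14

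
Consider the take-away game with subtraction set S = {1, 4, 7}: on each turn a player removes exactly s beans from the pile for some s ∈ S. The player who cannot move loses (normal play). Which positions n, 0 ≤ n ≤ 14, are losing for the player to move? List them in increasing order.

n :  0  1  2  3  4  5  6  7  8  9 10 11 12 13 14
G :  0  1  0  1  2  0  1  2  0  1  0  1  2  0  1
P-positions are exactly the n with G(n) = 0.

0, 2, 5, 8, 10, 13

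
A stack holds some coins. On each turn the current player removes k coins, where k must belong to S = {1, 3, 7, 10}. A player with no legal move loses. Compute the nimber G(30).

G(0) = 0
G(1) = mex{0} = 1
G(2) = mex{1} = 0
G(3) = mex{0,0} = 1
G(4) = mex{1,1} = 0
G(5) = mex{0,0} = 1
G(6) = mex{1,1} = 0
G(7) = mex{0,0,0} = 1
G(8) = mex{1,1,1} = 0
G(9) = mex{0,0,0} = 1
G(10) = mex{1,1,1,0} = 2
G(11) = mex{2,0,0,1} = 3
G(12) = mex{3,1,1,0} = 2
G(13) = mex{2,2,0,1} = 3
G(14) = mex{3,3,1,0} = 2
G(15) = mex{2,2,0,1} = 3
G(16) = mex{3,3,1,0} = 2
G(17) = mex{2,2,2,1} = 0
G(18) = mex{0,3,3,0} = 1
G(19) = mex{1,2,2,1} = 0
G(20) = mex{0,0,3,2} = 1
G(21) = mex{1,1,2,3} = 0
G(22) = mex{0,0,3,2} = 1
G(23) = mex{1,1,2,3} = 0
G(24) = mex{0,0,0,2} = 1
G(25) = mex{1,1,1,3} = 0
G(26) = mex{0,0,0,2} = 1
G(27) = mex{1,1,1,0} = 2
G(28) = mex{2,0,0,1} = 3
G(29) = mex{3,1,1,0} = 2
G(30) = mex{2,2,0,1} = 3

3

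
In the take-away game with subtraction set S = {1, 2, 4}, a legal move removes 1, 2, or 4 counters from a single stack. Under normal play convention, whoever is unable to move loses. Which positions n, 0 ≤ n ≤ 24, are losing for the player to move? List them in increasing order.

G(0) = 0
G(1) = mex{0} = 1
G(2) = mex{1,0} = 2
G(3) = mex{2,1} = 0
G(4) = mex{0,2,0} = 1
G(5) = mex{1,0,1} = 2
G(6) = mex{2,1,2} = 0
G(7) = mex{0,2,0} = 1
G(8) = mex{1,0,1} = 2
G(9) = mex{2,1,2} = 0
G(10) = mex{0,2,0} = 1
G(11) = mex{1,0,1} = 2
G(12) = mex{2,1,2} = 0
G(13) = mex{0,2,0} = 1
G(14) = mex{1,0,1} = 2
G(15) = mex{2,1,2} = 0
G(16) = mex{0,2,0} = 1
G(17) = mex{1,0,1} = 2
G(18) = mex{2,1,2} = 0
G(19) = mex{0,2,0} = 1
G(20) = mex{1,0,1} = 2
G(21) = mex{2,1,2} = 0
G(22) = mex{0,2,0} = 1
G(23) = mex{1,0,1} = 2
G(24) = mex{2,1,2} = 0
P-positions are exactly the n with G(n) = 0.

0, 3, 6, 9, 12, 15, 18, 21, 24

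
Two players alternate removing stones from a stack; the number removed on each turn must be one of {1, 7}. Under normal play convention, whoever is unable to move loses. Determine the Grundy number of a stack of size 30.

0

G(0) = 0
G(1) = mex{0} = 1
G(2) = mex{1} = 0
G(3) = mex{0} = 1
G(4) = mex{1} = 0
G(5) = mex{0} = 1
G(6) = mex{1} = 0
G(7) = mex{0,0} = 1
G(8) = mex{1,1} = 0
G(9) = mex{0,0} = 1
G(10) = mex{1,1} = 0
G(11) = mex{0,0} = 1
G(12) = mex{1,1} = 0
G(13) = mex{0,0} = 1
G(14) = mex{1,1} = 0
G(15) = mex{0,0} = 1
G(16) = mex{1,1} = 0
G(17) = mex{0,0} = 1
G(18) = mex{1,1} = 0
G(19) = mex{0,0} = 1
G(20) = mex{1,1} = 0
G(21) = mex{0,0} = 1
G(22) = mex{1,1} = 0
G(23) = mex{0,0} = 1
G(24) = mex{1,1} = 0
G(25) = mex{0,0} = 1
G(26) = mex{1,1} = 0
G(27) = mex{0,0} = 1
G(28) = mex{1,1} = 0
G(29) = mex{0,0} = 1
G(30) = mex{1,1} = 0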